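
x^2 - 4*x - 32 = (x - 8)*(x + 4)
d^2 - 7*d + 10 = (d - 5)*(d - 2)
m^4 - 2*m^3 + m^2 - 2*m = m*(m - 2)*(m - I)*(m + I)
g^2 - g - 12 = (g - 4)*(g + 3)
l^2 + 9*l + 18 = (l + 3)*(l + 6)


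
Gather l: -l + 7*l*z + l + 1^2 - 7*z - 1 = 7*l*z - 7*z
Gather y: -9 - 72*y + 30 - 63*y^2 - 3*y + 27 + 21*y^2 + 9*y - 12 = -42*y^2 - 66*y + 36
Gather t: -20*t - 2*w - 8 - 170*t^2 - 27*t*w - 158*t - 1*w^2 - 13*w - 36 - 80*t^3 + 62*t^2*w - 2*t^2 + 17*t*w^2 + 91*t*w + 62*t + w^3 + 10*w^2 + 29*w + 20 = -80*t^3 + t^2*(62*w - 172) + t*(17*w^2 + 64*w - 116) + w^3 + 9*w^2 + 14*w - 24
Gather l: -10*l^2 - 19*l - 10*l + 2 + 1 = -10*l^2 - 29*l + 3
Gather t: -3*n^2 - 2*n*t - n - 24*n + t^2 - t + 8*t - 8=-3*n^2 - 25*n + t^2 + t*(7 - 2*n) - 8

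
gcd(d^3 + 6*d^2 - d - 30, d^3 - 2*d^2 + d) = 1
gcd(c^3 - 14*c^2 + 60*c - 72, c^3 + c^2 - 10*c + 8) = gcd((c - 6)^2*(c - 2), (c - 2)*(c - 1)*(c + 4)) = c - 2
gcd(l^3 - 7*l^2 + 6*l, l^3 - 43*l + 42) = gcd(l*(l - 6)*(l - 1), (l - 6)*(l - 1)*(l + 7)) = l^2 - 7*l + 6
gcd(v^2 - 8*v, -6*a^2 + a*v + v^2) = 1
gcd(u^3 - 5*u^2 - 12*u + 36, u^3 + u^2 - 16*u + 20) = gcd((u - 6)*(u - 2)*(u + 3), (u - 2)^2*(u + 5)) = u - 2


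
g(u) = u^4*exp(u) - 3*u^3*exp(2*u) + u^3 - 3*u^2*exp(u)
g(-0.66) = -0.63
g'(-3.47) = 35.10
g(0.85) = -13.32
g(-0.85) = -0.98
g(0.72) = -7.00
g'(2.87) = -65031.51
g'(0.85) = -63.63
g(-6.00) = -213.05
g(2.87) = -21276.17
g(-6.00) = -213.05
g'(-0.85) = 2.08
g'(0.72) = -36.04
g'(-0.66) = 1.60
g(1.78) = -586.13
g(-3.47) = -38.27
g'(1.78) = -2109.46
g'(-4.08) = 49.67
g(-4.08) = -64.02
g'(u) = u^4*exp(u) - 6*u^3*exp(2*u) + 4*u^3*exp(u) - 9*u^2*exp(2*u) - 3*u^2*exp(u) + 3*u^2 - 6*u*exp(u)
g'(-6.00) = 108.90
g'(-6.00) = 108.90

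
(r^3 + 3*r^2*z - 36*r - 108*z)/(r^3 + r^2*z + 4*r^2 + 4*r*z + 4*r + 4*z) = (r^3 + 3*r^2*z - 36*r - 108*z)/(r^3 + r^2*z + 4*r^2 + 4*r*z + 4*r + 4*z)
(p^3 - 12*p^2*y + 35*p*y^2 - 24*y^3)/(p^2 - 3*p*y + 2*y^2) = (-p^2 + 11*p*y - 24*y^2)/(-p + 2*y)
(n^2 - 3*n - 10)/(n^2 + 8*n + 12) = (n - 5)/(n + 6)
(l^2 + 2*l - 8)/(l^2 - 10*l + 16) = (l + 4)/(l - 8)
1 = 1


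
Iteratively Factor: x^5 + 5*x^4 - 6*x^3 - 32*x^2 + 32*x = (x - 2)*(x^4 + 7*x^3 + 8*x^2 - 16*x) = (x - 2)*(x + 4)*(x^3 + 3*x^2 - 4*x) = (x - 2)*(x - 1)*(x + 4)*(x^2 + 4*x) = (x - 2)*(x - 1)*(x + 4)^2*(x)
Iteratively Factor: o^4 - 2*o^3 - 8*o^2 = (o + 2)*(o^3 - 4*o^2) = (o - 4)*(o + 2)*(o^2) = o*(o - 4)*(o + 2)*(o)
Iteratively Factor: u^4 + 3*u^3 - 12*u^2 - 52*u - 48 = (u + 2)*(u^3 + u^2 - 14*u - 24) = (u - 4)*(u + 2)*(u^2 + 5*u + 6) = (u - 4)*(u + 2)*(u + 3)*(u + 2)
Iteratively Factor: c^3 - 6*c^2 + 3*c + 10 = (c + 1)*(c^2 - 7*c + 10) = (c - 5)*(c + 1)*(c - 2)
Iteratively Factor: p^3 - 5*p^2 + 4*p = (p)*(p^2 - 5*p + 4) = p*(p - 4)*(p - 1)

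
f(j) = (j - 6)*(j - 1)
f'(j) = 2*j - 7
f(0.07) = 5.51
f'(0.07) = -6.86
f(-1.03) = 14.27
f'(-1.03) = -9.06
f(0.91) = 0.46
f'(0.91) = -5.18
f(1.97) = -3.91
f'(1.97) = -3.06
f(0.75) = 1.31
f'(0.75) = -5.50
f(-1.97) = 23.67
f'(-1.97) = -10.94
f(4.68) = -4.86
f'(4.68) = 2.36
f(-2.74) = 32.69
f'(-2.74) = -12.48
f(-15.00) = 336.00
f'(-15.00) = -37.00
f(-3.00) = 36.00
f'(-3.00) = -13.00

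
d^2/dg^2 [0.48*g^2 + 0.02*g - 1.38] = 0.960000000000000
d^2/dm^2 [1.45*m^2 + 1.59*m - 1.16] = 2.90000000000000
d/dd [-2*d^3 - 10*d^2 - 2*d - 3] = -6*d^2 - 20*d - 2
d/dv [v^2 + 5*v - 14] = 2*v + 5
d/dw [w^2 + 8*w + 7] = 2*w + 8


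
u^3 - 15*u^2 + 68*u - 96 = (u - 8)*(u - 4)*(u - 3)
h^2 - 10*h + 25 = (h - 5)^2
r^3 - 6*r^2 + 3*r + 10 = (r - 5)*(r - 2)*(r + 1)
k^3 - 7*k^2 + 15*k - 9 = (k - 3)^2*(k - 1)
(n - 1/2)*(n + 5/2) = n^2 + 2*n - 5/4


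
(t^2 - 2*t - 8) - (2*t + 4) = t^2 - 4*t - 12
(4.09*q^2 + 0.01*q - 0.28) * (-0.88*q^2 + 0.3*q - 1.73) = -3.5992*q^4 + 1.2182*q^3 - 6.8263*q^2 - 0.1013*q + 0.4844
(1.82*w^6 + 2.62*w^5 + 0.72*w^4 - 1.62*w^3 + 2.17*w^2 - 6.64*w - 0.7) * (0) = 0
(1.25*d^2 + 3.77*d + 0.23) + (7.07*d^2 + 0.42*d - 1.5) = 8.32*d^2 + 4.19*d - 1.27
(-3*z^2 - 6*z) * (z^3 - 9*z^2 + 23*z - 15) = -3*z^5 + 21*z^4 - 15*z^3 - 93*z^2 + 90*z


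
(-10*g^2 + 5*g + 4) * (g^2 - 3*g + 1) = -10*g^4 + 35*g^3 - 21*g^2 - 7*g + 4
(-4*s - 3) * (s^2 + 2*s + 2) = -4*s^3 - 11*s^2 - 14*s - 6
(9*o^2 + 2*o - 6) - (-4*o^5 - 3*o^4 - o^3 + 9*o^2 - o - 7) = 4*o^5 + 3*o^4 + o^3 + 3*o + 1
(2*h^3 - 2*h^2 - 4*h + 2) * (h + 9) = 2*h^4 + 16*h^3 - 22*h^2 - 34*h + 18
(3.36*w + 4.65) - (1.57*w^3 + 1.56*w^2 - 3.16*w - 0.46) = -1.57*w^3 - 1.56*w^2 + 6.52*w + 5.11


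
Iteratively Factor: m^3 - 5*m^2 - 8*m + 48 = (m - 4)*(m^2 - m - 12) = (m - 4)^2*(m + 3)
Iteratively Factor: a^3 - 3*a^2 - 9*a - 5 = (a + 1)*(a^2 - 4*a - 5) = (a - 5)*(a + 1)*(a + 1)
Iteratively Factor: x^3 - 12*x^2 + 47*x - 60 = (x - 4)*(x^2 - 8*x + 15) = (x - 5)*(x - 4)*(x - 3)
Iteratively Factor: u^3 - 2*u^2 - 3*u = (u + 1)*(u^2 - 3*u) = u*(u + 1)*(u - 3)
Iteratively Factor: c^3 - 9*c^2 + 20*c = (c - 5)*(c^2 - 4*c) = (c - 5)*(c - 4)*(c)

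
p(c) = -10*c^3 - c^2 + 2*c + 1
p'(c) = -30*c^2 - 2*c + 2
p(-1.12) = 11.55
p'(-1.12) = -33.39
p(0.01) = 1.02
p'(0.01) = 1.98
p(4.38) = -849.70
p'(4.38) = -582.29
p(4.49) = -915.37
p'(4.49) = -611.78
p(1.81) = -57.95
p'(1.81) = -99.90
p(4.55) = -952.57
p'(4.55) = -628.18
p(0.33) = 1.19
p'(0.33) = -1.93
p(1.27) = -18.56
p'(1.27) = -48.93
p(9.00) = -7352.00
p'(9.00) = -2446.00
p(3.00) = -272.00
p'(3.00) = -274.00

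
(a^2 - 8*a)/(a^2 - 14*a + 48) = a/(a - 6)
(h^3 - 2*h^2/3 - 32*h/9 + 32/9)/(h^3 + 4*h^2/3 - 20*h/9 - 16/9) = (3*h - 4)/(3*h + 2)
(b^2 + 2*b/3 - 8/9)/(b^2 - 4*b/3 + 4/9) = (3*b + 4)/(3*b - 2)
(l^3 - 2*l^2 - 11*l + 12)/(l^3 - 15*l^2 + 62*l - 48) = (l^2 - l - 12)/(l^2 - 14*l + 48)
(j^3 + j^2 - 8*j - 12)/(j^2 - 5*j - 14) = (j^2 - j - 6)/(j - 7)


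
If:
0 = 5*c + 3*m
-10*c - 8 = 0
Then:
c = -4/5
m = 4/3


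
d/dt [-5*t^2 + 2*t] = 2 - 10*t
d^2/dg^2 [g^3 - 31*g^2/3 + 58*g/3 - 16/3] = 6*g - 62/3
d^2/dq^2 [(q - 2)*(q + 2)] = 2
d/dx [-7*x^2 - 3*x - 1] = -14*x - 3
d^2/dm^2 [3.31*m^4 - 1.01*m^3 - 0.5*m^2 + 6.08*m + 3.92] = 39.72*m^2 - 6.06*m - 1.0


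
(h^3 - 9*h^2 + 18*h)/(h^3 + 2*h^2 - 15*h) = (h - 6)/(h + 5)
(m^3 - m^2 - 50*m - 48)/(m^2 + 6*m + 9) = (m^3 - m^2 - 50*m - 48)/(m^2 + 6*m + 9)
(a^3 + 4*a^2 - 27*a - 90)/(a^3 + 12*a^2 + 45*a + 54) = (a - 5)/(a + 3)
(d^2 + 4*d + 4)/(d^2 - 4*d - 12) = (d + 2)/(d - 6)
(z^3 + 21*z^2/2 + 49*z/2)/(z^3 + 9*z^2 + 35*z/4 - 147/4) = 2*z/(2*z - 3)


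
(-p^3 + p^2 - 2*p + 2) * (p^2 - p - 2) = -p^5 + 2*p^4 - p^3 + 2*p^2 + 2*p - 4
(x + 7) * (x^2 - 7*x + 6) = x^3 - 43*x + 42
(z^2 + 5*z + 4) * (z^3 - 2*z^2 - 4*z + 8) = z^5 + 3*z^4 - 10*z^3 - 20*z^2 + 24*z + 32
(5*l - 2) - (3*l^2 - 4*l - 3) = -3*l^2 + 9*l + 1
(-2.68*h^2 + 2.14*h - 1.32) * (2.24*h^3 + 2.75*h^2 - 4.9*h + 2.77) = -6.0032*h^5 - 2.5764*h^4 + 16.0602*h^3 - 21.5396*h^2 + 12.3958*h - 3.6564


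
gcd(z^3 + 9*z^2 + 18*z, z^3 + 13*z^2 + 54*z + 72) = z^2 + 9*z + 18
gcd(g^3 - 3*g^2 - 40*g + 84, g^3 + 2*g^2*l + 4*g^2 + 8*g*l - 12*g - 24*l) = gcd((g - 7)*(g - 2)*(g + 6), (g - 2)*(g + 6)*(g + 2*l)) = g^2 + 4*g - 12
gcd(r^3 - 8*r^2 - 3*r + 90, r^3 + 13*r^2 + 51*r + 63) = r + 3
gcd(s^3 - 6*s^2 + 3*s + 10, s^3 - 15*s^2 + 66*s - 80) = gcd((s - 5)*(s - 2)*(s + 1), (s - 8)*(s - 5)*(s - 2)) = s^2 - 7*s + 10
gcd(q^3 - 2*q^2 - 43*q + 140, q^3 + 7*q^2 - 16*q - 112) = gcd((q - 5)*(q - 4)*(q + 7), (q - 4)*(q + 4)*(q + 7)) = q^2 + 3*q - 28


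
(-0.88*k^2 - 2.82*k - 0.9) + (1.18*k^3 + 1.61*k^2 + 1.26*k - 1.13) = 1.18*k^3 + 0.73*k^2 - 1.56*k - 2.03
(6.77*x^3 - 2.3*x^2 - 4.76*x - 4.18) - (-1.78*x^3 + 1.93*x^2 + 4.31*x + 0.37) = 8.55*x^3 - 4.23*x^2 - 9.07*x - 4.55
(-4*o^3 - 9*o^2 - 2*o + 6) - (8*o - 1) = -4*o^3 - 9*o^2 - 10*o + 7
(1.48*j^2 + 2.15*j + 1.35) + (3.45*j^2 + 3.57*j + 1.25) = 4.93*j^2 + 5.72*j + 2.6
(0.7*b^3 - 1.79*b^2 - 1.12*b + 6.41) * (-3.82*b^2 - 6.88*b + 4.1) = -2.674*b^5 + 2.0218*b^4 + 19.4636*b^3 - 24.1196*b^2 - 48.6928*b + 26.281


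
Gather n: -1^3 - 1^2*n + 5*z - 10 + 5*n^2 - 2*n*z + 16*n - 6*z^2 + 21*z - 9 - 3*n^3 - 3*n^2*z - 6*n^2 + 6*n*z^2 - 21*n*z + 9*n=-3*n^3 + n^2*(-3*z - 1) + n*(6*z^2 - 23*z + 24) - 6*z^2 + 26*z - 20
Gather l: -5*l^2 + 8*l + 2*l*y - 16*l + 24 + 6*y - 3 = -5*l^2 + l*(2*y - 8) + 6*y + 21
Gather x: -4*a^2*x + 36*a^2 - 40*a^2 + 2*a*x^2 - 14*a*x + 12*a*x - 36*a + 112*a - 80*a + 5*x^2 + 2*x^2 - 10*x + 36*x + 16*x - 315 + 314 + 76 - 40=-4*a^2 - 4*a + x^2*(2*a + 7) + x*(-4*a^2 - 2*a + 42) + 35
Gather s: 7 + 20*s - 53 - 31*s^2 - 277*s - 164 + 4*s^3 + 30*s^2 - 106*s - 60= 4*s^3 - s^2 - 363*s - 270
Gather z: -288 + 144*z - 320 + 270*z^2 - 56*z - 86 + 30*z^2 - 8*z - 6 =300*z^2 + 80*z - 700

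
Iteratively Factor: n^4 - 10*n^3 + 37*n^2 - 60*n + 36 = (n - 3)*(n^3 - 7*n^2 + 16*n - 12) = (n - 3)^2*(n^2 - 4*n + 4) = (n - 3)^2*(n - 2)*(n - 2)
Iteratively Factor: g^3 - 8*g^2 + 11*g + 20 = (g - 4)*(g^2 - 4*g - 5) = (g - 4)*(g + 1)*(g - 5)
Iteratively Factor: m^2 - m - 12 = (m - 4)*(m + 3)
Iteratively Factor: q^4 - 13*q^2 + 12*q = (q)*(q^3 - 13*q + 12) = q*(q - 1)*(q^2 + q - 12) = q*(q - 1)*(q + 4)*(q - 3)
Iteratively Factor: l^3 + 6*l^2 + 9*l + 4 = (l + 1)*(l^2 + 5*l + 4) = (l + 1)*(l + 4)*(l + 1)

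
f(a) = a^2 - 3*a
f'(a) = 2*a - 3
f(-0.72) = 2.68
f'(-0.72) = -4.44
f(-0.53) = 1.87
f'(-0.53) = -4.06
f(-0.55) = 1.95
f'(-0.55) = -4.10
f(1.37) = -2.23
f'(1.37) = -0.26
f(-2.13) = 10.93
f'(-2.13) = -7.26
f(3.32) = 1.06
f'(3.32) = 3.64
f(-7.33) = 75.72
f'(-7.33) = -17.66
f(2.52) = -1.21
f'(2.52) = 2.04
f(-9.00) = 108.00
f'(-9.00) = -21.00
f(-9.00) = 108.00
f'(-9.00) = -21.00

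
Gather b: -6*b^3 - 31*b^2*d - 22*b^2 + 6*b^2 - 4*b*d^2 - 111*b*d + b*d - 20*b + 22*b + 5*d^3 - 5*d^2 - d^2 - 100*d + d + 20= -6*b^3 + b^2*(-31*d - 16) + b*(-4*d^2 - 110*d + 2) + 5*d^3 - 6*d^2 - 99*d + 20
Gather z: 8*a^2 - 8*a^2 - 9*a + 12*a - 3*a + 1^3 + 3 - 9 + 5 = 0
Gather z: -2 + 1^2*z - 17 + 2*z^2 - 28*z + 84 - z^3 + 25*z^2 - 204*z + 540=-z^3 + 27*z^2 - 231*z + 605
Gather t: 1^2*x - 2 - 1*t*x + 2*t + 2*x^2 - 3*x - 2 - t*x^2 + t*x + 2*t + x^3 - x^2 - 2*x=t*(4 - x^2) + x^3 + x^2 - 4*x - 4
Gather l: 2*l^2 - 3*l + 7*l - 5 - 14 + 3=2*l^2 + 4*l - 16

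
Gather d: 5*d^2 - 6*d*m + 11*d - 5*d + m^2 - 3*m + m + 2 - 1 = 5*d^2 + d*(6 - 6*m) + m^2 - 2*m + 1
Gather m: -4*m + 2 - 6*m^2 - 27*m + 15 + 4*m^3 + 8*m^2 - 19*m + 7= 4*m^3 + 2*m^2 - 50*m + 24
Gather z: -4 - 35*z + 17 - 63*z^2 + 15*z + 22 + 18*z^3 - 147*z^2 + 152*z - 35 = 18*z^3 - 210*z^2 + 132*z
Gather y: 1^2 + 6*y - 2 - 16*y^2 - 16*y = -16*y^2 - 10*y - 1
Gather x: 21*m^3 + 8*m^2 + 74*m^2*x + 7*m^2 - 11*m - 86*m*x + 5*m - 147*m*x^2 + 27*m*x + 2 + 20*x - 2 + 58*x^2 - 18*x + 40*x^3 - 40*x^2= 21*m^3 + 15*m^2 - 6*m + 40*x^3 + x^2*(18 - 147*m) + x*(74*m^2 - 59*m + 2)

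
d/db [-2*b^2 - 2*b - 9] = -4*b - 2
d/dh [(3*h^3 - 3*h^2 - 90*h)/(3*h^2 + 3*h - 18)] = (h^4 + 2*h^3 + 11*h^2 + 12*h + 180)/(h^4 + 2*h^3 - 11*h^2 - 12*h + 36)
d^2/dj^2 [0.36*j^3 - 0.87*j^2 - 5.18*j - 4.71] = 2.16*j - 1.74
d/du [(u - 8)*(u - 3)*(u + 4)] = 3*u^2 - 14*u - 20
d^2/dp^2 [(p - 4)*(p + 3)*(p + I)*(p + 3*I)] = 12*p^2 + p*(-6 + 24*I) - 30 - 8*I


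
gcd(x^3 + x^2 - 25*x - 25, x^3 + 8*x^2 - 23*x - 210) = x - 5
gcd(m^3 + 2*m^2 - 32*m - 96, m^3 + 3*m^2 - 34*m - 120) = m^2 - 2*m - 24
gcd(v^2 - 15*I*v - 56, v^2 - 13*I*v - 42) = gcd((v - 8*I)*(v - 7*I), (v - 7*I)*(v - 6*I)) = v - 7*I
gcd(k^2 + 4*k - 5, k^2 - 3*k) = 1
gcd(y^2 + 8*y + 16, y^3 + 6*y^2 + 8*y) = y + 4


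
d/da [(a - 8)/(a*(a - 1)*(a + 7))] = 2*(-a^3 + 9*a^2 + 48*a - 28)/(a^2*(a^4 + 12*a^3 + 22*a^2 - 84*a + 49))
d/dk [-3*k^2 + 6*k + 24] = 6 - 6*k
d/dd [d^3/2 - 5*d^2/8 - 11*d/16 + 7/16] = 3*d^2/2 - 5*d/4 - 11/16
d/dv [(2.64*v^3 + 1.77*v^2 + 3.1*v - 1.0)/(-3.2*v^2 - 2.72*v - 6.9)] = (-8.448*v^4 - 14.3616*v^3 - 49.5424*v^2 - 30.826*v - 24.11)/(10.24*v^4 + 17.408*v^3 + 51.5584*v^2 + 37.536*v + 47.61)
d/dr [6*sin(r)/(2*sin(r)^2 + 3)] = 6*(cos(2*r) + 2)*cos(r)/(4 - cos(2*r))^2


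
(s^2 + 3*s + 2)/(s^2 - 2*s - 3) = (s + 2)/(s - 3)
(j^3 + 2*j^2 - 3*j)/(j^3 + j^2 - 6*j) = (j - 1)/(j - 2)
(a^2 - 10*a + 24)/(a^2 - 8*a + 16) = (a - 6)/(a - 4)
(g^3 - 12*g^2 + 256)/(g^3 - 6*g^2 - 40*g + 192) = (g^2 - 4*g - 32)/(g^2 + 2*g - 24)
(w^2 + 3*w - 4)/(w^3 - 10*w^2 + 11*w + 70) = (w^2 + 3*w - 4)/(w^3 - 10*w^2 + 11*w + 70)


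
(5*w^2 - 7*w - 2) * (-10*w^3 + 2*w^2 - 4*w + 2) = -50*w^5 + 80*w^4 - 14*w^3 + 34*w^2 - 6*w - 4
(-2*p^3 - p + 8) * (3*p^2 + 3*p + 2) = -6*p^5 - 6*p^4 - 7*p^3 + 21*p^2 + 22*p + 16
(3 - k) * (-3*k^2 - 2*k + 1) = 3*k^3 - 7*k^2 - 7*k + 3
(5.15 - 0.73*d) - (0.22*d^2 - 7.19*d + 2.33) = -0.22*d^2 + 6.46*d + 2.82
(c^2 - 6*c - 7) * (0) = 0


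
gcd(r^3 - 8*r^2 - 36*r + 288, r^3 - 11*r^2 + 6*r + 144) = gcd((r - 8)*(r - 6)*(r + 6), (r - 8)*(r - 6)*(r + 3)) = r^2 - 14*r + 48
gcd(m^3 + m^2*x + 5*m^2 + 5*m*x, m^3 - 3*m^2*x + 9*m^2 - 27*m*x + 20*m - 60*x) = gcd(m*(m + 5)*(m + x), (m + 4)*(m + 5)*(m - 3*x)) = m + 5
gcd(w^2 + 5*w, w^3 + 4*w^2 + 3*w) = w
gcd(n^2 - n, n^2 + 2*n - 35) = 1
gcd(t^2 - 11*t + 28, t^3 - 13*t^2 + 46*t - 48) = 1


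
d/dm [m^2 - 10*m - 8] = 2*m - 10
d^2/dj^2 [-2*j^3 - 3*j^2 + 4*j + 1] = -12*j - 6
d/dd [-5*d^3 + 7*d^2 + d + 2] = -15*d^2 + 14*d + 1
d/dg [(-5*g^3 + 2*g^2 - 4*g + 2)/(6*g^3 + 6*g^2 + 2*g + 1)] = (-42*g^4 + 28*g^3 - 23*g^2 - 20*g - 8)/(36*g^6 + 72*g^5 + 60*g^4 + 36*g^3 + 16*g^2 + 4*g + 1)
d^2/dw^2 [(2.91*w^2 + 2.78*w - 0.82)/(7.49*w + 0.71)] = (-1.13686837721616e-13*w^2 - 118.637826)/(420.189749*w^3 + 119.493213*w^2 + 11.327127*w + 0.357911)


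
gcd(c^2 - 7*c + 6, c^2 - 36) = c - 6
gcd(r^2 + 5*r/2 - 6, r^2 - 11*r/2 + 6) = r - 3/2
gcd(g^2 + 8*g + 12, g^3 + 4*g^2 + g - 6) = g + 2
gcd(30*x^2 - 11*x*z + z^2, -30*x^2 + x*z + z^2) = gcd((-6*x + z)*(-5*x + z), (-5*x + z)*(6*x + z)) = 5*x - z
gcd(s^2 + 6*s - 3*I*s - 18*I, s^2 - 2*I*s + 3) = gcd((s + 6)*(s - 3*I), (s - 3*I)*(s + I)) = s - 3*I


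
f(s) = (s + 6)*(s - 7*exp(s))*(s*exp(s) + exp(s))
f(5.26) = -18209161.72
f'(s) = (1 - 7*exp(s))*(s + 6)*(s*exp(s) + exp(s)) + (s + 6)*(s - 7*exp(s))*(s*exp(s) + 2*exp(s)) + (s - 7*exp(s))*(s*exp(s) + exp(s)) = (s^3 - 14*s^2*exp(s) + 10*s^2 - 112*s*exp(s) + 20*s - 133*exp(s) + 6)*exp(s)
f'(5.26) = -41002087.69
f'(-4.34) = 0.35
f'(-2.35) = 0.60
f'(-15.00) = 0.00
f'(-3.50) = 0.55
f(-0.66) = -4.01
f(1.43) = -2098.98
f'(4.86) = -16721728.31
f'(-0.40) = -40.95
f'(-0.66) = -19.03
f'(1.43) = -5376.67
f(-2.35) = 1.42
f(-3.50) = 0.70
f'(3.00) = -236364.48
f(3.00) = -99494.82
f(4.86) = -7376062.27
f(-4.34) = 0.32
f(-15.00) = 0.00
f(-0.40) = -11.47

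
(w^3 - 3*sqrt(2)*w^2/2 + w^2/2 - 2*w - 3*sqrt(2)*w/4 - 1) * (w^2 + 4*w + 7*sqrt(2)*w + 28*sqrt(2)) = w^5 + 9*w^4/2 + 11*sqrt(2)*w^4/2 - 21*w^3 + 99*sqrt(2)*w^3/4 - 207*w^2/2 - 3*sqrt(2)*w^2 - 63*sqrt(2)*w - 46*w - 28*sqrt(2)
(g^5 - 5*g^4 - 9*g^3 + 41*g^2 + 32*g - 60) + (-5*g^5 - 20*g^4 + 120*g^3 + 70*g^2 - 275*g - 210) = -4*g^5 - 25*g^4 + 111*g^3 + 111*g^2 - 243*g - 270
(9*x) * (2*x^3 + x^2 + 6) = 18*x^4 + 9*x^3 + 54*x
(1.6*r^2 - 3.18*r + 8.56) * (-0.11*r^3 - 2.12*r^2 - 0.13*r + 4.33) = -0.176*r^5 - 3.0422*r^4 + 5.592*r^3 - 10.8058*r^2 - 14.8822*r + 37.0648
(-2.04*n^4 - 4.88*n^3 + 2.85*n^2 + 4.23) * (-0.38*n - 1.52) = 0.7752*n^5 + 4.9552*n^4 + 6.3346*n^3 - 4.332*n^2 - 1.6074*n - 6.4296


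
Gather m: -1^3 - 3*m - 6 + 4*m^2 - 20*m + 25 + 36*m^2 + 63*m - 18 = 40*m^2 + 40*m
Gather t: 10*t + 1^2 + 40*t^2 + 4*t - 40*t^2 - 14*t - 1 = 0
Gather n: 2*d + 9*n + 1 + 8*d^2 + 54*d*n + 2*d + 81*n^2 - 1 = 8*d^2 + 4*d + 81*n^2 + n*(54*d + 9)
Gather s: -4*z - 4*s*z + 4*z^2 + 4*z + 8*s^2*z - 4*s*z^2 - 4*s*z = 8*s^2*z + s*(-4*z^2 - 8*z) + 4*z^2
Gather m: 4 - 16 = -12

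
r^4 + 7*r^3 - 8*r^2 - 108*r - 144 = (r - 4)*(r + 2)*(r + 3)*(r + 6)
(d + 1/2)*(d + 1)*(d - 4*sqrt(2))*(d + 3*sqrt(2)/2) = d^4 - 5*sqrt(2)*d^3/2 + 3*d^3/2 - 23*d^2/2 - 15*sqrt(2)*d^2/4 - 18*d - 5*sqrt(2)*d/4 - 6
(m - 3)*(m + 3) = m^2 - 9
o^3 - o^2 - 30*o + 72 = (o - 4)*(o - 3)*(o + 6)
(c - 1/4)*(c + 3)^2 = c^3 + 23*c^2/4 + 15*c/2 - 9/4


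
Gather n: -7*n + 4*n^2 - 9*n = 4*n^2 - 16*n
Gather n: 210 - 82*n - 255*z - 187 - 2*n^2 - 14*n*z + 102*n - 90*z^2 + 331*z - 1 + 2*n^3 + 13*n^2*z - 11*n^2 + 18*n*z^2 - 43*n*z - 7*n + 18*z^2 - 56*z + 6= 2*n^3 + n^2*(13*z - 13) + n*(18*z^2 - 57*z + 13) - 72*z^2 + 20*z + 28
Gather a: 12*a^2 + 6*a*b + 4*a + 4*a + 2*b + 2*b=12*a^2 + a*(6*b + 8) + 4*b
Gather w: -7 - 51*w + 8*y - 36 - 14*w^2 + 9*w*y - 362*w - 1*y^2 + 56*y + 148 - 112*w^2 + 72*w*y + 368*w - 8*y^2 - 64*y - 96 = -126*w^2 + w*(81*y - 45) - 9*y^2 + 9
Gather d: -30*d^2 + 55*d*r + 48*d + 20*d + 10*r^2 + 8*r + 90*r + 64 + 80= -30*d^2 + d*(55*r + 68) + 10*r^2 + 98*r + 144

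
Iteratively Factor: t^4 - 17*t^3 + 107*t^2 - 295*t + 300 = (t - 4)*(t^3 - 13*t^2 + 55*t - 75) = (t - 4)*(t - 3)*(t^2 - 10*t + 25) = (t - 5)*(t - 4)*(t - 3)*(t - 5)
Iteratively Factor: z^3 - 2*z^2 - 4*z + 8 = (z - 2)*(z^2 - 4) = (z - 2)^2*(z + 2)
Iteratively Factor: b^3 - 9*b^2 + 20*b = (b - 5)*(b^2 - 4*b) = (b - 5)*(b - 4)*(b)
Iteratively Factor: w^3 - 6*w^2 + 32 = (w - 4)*(w^2 - 2*w - 8) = (w - 4)^2*(w + 2)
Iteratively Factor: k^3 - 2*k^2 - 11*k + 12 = (k + 3)*(k^2 - 5*k + 4) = (k - 4)*(k + 3)*(k - 1)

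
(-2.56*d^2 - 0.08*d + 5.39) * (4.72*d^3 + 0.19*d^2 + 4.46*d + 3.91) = -12.0832*d^5 - 0.864*d^4 + 14.008*d^3 - 9.3423*d^2 + 23.7266*d + 21.0749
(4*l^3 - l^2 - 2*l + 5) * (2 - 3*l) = -12*l^4 + 11*l^3 + 4*l^2 - 19*l + 10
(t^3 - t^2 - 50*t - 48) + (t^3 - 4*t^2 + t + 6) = 2*t^3 - 5*t^2 - 49*t - 42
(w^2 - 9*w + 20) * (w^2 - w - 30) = w^4 - 10*w^3 - w^2 + 250*w - 600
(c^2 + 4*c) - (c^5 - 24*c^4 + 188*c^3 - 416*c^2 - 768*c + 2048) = -c^5 + 24*c^4 - 188*c^3 + 417*c^2 + 772*c - 2048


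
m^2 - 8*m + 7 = (m - 7)*(m - 1)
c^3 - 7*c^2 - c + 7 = (c - 7)*(c - 1)*(c + 1)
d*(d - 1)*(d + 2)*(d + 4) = d^4 + 5*d^3 + 2*d^2 - 8*d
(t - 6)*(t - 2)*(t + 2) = t^3 - 6*t^2 - 4*t + 24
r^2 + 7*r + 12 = (r + 3)*(r + 4)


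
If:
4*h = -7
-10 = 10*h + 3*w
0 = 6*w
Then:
No Solution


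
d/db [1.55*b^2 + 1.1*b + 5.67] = 3.1*b + 1.1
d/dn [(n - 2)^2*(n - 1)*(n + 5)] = 4*n^3 - 34*n + 36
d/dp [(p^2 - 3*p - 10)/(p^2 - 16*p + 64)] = (44 - 13*p)/(p^3 - 24*p^2 + 192*p - 512)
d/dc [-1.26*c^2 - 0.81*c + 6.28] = -2.52*c - 0.81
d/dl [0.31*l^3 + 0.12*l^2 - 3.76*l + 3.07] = 0.93*l^2 + 0.24*l - 3.76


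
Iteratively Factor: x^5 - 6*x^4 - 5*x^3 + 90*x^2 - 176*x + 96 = (x - 1)*(x^4 - 5*x^3 - 10*x^2 + 80*x - 96) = (x - 3)*(x - 1)*(x^3 - 2*x^2 - 16*x + 32) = (x - 3)*(x - 2)*(x - 1)*(x^2 - 16) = (x - 4)*(x - 3)*(x - 2)*(x - 1)*(x + 4)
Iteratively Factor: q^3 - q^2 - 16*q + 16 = (q - 1)*(q^2 - 16) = (q - 1)*(q + 4)*(q - 4)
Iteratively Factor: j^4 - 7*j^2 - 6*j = (j)*(j^3 - 7*j - 6) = j*(j + 1)*(j^2 - j - 6) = j*(j + 1)*(j + 2)*(j - 3)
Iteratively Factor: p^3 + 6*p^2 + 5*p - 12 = (p + 4)*(p^2 + 2*p - 3) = (p + 3)*(p + 4)*(p - 1)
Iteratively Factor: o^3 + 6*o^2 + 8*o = (o + 4)*(o^2 + 2*o) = o*(o + 4)*(o + 2)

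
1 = 1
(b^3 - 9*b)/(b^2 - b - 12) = b*(b - 3)/(b - 4)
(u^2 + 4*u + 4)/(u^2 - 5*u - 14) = (u + 2)/(u - 7)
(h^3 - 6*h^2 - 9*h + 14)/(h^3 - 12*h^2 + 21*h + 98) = (h - 1)/(h - 7)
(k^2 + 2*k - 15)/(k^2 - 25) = (k - 3)/(k - 5)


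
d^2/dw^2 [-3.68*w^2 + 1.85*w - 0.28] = -7.36000000000000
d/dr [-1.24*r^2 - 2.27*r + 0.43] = -2.48*r - 2.27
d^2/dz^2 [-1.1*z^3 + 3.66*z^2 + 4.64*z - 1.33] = 7.32 - 6.6*z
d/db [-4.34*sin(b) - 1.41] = -4.34*cos(b)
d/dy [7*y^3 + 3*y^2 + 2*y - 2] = 21*y^2 + 6*y + 2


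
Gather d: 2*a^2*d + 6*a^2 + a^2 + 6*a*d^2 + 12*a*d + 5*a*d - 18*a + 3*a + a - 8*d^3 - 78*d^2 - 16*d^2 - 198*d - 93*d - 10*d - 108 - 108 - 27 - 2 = 7*a^2 - 14*a - 8*d^3 + d^2*(6*a - 94) + d*(2*a^2 + 17*a - 301) - 245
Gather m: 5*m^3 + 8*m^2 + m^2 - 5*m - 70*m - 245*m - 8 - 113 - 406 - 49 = 5*m^3 + 9*m^2 - 320*m - 576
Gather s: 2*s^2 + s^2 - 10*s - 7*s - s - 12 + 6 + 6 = 3*s^2 - 18*s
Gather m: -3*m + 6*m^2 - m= 6*m^2 - 4*m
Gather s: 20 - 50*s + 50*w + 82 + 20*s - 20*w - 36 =-30*s + 30*w + 66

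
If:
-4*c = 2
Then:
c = -1/2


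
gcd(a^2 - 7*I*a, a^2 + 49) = a - 7*I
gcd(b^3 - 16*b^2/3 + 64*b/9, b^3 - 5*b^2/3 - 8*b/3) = b^2 - 8*b/3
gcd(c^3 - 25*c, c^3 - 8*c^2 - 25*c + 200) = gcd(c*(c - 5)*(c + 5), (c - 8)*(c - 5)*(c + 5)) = c^2 - 25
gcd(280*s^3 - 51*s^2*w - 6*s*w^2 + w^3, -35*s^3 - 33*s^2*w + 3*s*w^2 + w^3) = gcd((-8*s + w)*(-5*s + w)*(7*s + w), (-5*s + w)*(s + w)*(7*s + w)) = 35*s^2 - 2*s*w - w^2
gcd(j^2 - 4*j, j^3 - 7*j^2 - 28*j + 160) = j - 4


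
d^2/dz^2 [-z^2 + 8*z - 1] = -2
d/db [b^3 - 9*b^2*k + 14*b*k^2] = 3*b^2 - 18*b*k + 14*k^2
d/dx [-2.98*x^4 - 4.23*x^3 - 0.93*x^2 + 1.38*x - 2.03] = -11.92*x^3 - 12.69*x^2 - 1.86*x + 1.38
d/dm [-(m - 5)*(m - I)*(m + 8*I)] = -3*m^2 + m*(10 - 14*I) - 8 + 35*I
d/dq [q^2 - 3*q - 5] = 2*q - 3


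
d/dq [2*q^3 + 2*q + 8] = 6*q^2 + 2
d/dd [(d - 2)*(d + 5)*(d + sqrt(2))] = 3*d^2 + 2*sqrt(2)*d + 6*d - 10 + 3*sqrt(2)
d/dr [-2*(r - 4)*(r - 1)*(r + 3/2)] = -6*r^2 + 14*r + 7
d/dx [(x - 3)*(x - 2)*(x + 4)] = 3*x^2 - 2*x - 14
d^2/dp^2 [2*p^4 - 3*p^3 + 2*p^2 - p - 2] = 24*p^2 - 18*p + 4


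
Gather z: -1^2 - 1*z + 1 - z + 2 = 2 - 2*z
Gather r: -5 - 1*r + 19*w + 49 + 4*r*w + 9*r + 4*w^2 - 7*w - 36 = r*(4*w + 8) + 4*w^2 + 12*w + 8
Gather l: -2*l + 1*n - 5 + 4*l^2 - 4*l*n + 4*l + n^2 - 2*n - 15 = 4*l^2 + l*(2 - 4*n) + n^2 - n - 20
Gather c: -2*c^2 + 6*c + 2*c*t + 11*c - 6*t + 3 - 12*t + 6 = -2*c^2 + c*(2*t + 17) - 18*t + 9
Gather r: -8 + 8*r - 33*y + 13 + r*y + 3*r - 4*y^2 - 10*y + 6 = r*(y + 11) - 4*y^2 - 43*y + 11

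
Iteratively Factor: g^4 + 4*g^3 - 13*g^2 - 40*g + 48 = (g - 3)*(g^3 + 7*g^2 + 8*g - 16) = (g - 3)*(g + 4)*(g^2 + 3*g - 4) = (g - 3)*(g - 1)*(g + 4)*(g + 4)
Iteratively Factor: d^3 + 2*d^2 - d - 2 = (d + 2)*(d^2 - 1) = (d - 1)*(d + 2)*(d + 1)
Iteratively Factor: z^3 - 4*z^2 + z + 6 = (z - 2)*(z^2 - 2*z - 3) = (z - 2)*(z + 1)*(z - 3)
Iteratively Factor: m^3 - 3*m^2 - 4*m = (m - 4)*(m^2 + m) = (m - 4)*(m + 1)*(m)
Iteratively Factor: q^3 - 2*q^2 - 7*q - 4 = (q + 1)*(q^2 - 3*q - 4) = (q - 4)*(q + 1)*(q + 1)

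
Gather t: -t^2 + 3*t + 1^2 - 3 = -t^2 + 3*t - 2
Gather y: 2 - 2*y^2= 2 - 2*y^2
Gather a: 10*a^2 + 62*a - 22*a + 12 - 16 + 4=10*a^2 + 40*a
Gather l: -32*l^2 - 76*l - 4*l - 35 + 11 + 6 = -32*l^2 - 80*l - 18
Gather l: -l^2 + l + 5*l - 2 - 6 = -l^2 + 6*l - 8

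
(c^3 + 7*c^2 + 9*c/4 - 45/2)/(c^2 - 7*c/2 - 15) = (c^2 + 9*c/2 - 9)/(c - 6)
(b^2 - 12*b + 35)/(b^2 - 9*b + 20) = (b - 7)/(b - 4)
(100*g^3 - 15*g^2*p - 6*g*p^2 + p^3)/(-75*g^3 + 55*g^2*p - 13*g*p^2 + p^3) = (4*g + p)/(-3*g + p)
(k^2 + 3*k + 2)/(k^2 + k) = (k + 2)/k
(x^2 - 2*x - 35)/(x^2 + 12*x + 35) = (x - 7)/(x + 7)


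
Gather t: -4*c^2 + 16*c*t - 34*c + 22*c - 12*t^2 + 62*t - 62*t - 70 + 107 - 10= -4*c^2 + 16*c*t - 12*c - 12*t^2 + 27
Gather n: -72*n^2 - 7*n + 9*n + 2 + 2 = -72*n^2 + 2*n + 4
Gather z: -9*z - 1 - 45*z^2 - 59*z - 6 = -45*z^2 - 68*z - 7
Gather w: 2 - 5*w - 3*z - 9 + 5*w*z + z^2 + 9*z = w*(5*z - 5) + z^2 + 6*z - 7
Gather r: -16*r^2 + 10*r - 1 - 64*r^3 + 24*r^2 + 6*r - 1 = -64*r^3 + 8*r^2 + 16*r - 2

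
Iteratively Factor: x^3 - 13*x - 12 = (x - 4)*(x^2 + 4*x + 3) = (x - 4)*(x + 1)*(x + 3)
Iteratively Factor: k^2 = (k)*(k)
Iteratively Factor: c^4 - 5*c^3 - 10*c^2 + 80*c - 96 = (c - 2)*(c^3 - 3*c^2 - 16*c + 48) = (c - 2)*(c + 4)*(c^2 - 7*c + 12) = (c - 3)*(c - 2)*(c + 4)*(c - 4)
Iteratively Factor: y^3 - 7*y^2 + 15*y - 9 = (y - 1)*(y^2 - 6*y + 9) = (y - 3)*(y - 1)*(y - 3)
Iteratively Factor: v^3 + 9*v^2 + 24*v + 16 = (v + 1)*(v^2 + 8*v + 16) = (v + 1)*(v + 4)*(v + 4)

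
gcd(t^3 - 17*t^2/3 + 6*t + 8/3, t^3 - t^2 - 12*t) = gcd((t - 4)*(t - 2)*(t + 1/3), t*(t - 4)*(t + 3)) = t - 4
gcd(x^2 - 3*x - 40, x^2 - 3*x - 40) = x^2 - 3*x - 40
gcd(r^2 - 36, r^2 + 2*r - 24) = r + 6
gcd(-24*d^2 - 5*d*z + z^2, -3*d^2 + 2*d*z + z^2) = 3*d + z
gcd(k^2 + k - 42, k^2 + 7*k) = k + 7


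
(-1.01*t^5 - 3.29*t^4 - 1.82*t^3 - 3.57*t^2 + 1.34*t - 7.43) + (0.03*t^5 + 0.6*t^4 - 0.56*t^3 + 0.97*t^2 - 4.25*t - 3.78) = -0.98*t^5 - 2.69*t^4 - 2.38*t^3 - 2.6*t^2 - 2.91*t - 11.21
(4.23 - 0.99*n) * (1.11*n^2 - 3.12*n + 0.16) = -1.0989*n^3 + 7.7841*n^2 - 13.356*n + 0.6768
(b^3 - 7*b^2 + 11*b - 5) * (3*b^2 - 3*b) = 3*b^5 - 24*b^4 + 54*b^3 - 48*b^2 + 15*b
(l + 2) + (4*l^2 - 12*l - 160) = 4*l^2 - 11*l - 158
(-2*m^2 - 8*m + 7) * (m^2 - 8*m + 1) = -2*m^4 + 8*m^3 + 69*m^2 - 64*m + 7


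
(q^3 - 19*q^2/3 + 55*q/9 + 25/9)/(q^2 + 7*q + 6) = (9*q^3 - 57*q^2 + 55*q + 25)/(9*(q^2 + 7*q + 6))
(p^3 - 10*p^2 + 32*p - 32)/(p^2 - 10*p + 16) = (p^2 - 8*p + 16)/(p - 8)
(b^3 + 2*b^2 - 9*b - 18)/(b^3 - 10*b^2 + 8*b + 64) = (b^2 - 9)/(b^2 - 12*b + 32)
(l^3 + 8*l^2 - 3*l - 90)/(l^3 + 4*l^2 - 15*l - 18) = (l + 5)/(l + 1)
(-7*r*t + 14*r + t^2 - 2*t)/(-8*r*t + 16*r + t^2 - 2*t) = (7*r - t)/(8*r - t)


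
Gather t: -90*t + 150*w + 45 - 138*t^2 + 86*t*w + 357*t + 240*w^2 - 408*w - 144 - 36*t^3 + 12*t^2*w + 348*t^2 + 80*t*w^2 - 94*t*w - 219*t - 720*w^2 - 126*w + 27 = -36*t^3 + t^2*(12*w + 210) + t*(80*w^2 - 8*w + 48) - 480*w^2 - 384*w - 72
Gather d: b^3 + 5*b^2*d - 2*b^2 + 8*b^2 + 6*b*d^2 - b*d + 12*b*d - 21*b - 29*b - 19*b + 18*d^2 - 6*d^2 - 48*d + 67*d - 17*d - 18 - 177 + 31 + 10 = b^3 + 6*b^2 - 69*b + d^2*(6*b + 12) + d*(5*b^2 + 11*b + 2) - 154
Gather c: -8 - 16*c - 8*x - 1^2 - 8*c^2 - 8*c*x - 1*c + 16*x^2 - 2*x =-8*c^2 + c*(-8*x - 17) + 16*x^2 - 10*x - 9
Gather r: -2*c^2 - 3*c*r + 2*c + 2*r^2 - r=-2*c^2 + 2*c + 2*r^2 + r*(-3*c - 1)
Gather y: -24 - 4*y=-4*y - 24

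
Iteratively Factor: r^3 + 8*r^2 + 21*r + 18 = (r + 3)*(r^2 + 5*r + 6) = (r + 3)^2*(r + 2)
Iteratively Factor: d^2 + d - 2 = (d - 1)*(d + 2)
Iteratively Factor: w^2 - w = (w - 1)*(w)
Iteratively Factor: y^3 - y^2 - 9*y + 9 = (y - 1)*(y^2 - 9) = (y - 3)*(y - 1)*(y + 3)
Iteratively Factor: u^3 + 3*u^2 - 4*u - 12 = (u - 2)*(u^2 + 5*u + 6) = (u - 2)*(u + 3)*(u + 2)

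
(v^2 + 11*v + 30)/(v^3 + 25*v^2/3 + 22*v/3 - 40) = 3*(v + 5)/(3*v^2 + 7*v - 20)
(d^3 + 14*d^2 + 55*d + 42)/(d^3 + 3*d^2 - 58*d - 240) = (d^2 + 8*d + 7)/(d^2 - 3*d - 40)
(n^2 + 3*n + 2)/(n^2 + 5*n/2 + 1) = 2*(n + 1)/(2*n + 1)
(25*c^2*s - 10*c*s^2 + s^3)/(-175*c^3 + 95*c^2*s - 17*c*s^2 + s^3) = s/(-7*c + s)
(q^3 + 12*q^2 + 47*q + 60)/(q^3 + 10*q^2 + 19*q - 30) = (q^2 + 7*q + 12)/(q^2 + 5*q - 6)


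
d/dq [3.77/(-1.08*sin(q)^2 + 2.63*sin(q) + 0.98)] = (8.1432*sin(q) - 9.9151)*cos(q)/(-1.08*sin(q)^2 + 2.63*sin(q) + 0.98)^2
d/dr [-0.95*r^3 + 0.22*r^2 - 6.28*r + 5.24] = -2.85*r^2 + 0.44*r - 6.28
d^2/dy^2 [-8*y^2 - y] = -16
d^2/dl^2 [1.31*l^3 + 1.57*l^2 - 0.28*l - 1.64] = 7.86*l + 3.14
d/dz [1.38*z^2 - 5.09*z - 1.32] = 2.76*z - 5.09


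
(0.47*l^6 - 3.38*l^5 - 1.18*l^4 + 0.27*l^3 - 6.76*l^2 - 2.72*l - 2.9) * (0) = 0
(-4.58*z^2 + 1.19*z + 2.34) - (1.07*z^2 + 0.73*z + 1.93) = -5.65*z^2 + 0.46*z + 0.41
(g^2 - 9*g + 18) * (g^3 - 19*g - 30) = g^5 - 9*g^4 - g^3 + 141*g^2 - 72*g - 540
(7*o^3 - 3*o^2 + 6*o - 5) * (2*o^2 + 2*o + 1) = 14*o^5 + 8*o^4 + 13*o^3 - o^2 - 4*o - 5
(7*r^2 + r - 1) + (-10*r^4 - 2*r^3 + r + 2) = -10*r^4 - 2*r^3 + 7*r^2 + 2*r + 1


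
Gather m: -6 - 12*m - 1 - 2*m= -14*m - 7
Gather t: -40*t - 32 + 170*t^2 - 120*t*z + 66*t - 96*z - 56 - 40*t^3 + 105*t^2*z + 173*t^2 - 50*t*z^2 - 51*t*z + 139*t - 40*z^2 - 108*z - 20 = -40*t^3 + t^2*(105*z + 343) + t*(-50*z^2 - 171*z + 165) - 40*z^2 - 204*z - 108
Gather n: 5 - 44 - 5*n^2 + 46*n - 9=-5*n^2 + 46*n - 48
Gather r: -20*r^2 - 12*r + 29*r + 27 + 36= -20*r^2 + 17*r + 63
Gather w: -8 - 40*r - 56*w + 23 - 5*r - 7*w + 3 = -45*r - 63*w + 18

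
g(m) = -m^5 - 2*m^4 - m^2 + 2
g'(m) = -5*m^4 - 8*m^3 - 2*m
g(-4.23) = 698.05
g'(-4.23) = -986.82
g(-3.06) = 85.57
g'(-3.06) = -203.04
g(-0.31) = 1.89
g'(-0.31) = 0.81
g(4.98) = -4315.92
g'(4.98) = -4073.31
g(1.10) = -3.75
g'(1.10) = -20.17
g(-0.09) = 1.99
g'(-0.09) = 0.19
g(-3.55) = 235.57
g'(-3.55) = -429.10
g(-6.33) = 6913.82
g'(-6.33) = -5985.83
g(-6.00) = 5150.00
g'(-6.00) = -4740.00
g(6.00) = -10402.00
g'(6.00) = -8220.00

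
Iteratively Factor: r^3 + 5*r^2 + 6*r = (r + 3)*(r^2 + 2*r) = r*(r + 3)*(r + 2)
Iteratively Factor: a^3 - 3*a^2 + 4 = (a + 1)*(a^2 - 4*a + 4) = (a - 2)*(a + 1)*(a - 2)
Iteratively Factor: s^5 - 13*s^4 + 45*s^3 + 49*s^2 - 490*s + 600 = (s - 4)*(s^4 - 9*s^3 + 9*s^2 + 85*s - 150) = (s - 4)*(s + 3)*(s^3 - 12*s^2 + 45*s - 50) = (s - 4)*(s - 2)*(s + 3)*(s^2 - 10*s + 25) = (s - 5)*(s - 4)*(s - 2)*(s + 3)*(s - 5)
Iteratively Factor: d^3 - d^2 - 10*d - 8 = (d + 2)*(d^2 - 3*d - 4) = (d - 4)*(d + 2)*(d + 1)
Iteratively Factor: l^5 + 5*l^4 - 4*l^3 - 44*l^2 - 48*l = (l + 4)*(l^4 + l^3 - 8*l^2 - 12*l) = (l + 2)*(l + 4)*(l^3 - l^2 - 6*l) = l*(l + 2)*(l + 4)*(l^2 - l - 6) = l*(l - 3)*(l + 2)*(l + 4)*(l + 2)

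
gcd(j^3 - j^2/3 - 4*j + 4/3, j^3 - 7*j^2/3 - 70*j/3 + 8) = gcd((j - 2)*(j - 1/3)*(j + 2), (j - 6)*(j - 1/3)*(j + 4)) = j - 1/3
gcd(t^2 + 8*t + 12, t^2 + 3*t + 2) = t + 2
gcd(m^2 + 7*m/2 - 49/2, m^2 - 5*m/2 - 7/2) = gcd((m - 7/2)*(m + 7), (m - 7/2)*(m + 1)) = m - 7/2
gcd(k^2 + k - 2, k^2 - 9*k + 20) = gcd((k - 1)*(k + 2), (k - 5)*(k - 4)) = 1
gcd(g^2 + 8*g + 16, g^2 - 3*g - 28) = g + 4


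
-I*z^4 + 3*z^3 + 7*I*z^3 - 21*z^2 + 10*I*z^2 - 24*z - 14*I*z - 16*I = (z - 8)*(z + I)*(z + 2*I)*(-I*z - I)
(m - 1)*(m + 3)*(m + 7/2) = m^3 + 11*m^2/2 + 4*m - 21/2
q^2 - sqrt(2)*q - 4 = (q - 2*sqrt(2))*(q + sqrt(2))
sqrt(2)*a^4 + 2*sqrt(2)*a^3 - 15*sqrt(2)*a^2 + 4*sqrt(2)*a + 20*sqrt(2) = (a - 2)^2*(a + 5)*(sqrt(2)*a + sqrt(2))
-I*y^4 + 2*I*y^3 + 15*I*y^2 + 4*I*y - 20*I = (y - 5)*(y + 2)^2*(-I*y + I)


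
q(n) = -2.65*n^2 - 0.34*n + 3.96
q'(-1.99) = 10.21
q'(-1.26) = 6.34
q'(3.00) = -16.24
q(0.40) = 3.40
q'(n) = -5.3*n - 0.34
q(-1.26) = 0.18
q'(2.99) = -16.19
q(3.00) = -20.91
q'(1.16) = -6.49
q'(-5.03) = 26.32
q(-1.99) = -5.86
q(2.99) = -20.75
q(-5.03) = -61.38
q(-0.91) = 2.07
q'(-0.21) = 0.77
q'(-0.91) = 4.48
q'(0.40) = -2.46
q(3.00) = -20.91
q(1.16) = -0.00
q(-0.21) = 3.91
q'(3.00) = -16.24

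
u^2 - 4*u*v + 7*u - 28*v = (u + 7)*(u - 4*v)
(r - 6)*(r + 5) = r^2 - r - 30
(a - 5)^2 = a^2 - 10*a + 25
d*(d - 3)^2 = d^3 - 6*d^2 + 9*d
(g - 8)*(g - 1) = g^2 - 9*g + 8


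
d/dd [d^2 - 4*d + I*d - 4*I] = 2*d - 4 + I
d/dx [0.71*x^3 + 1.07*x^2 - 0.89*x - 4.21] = 2.13*x^2 + 2.14*x - 0.89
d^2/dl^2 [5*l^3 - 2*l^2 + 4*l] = 30*l - 4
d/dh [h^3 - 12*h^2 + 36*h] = 3*h^2 - 24*h + 36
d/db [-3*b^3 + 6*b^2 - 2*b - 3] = -9*b^2 + 12*b - 2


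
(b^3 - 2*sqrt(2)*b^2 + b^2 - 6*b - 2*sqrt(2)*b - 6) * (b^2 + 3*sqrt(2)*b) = b^5 + b^4 + sqrt(2)*b^4 - 18*b^3 + sqrt(2)*b^3 - 18*sqrt(2)*b^2 - 18*b^2 - 18*sqrt(2)*b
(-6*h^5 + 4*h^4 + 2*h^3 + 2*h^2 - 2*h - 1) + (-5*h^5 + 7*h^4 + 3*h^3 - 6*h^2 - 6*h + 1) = -11*h^5 + 11*h^4 + 5*h^3 - 4*h^2 - 8*h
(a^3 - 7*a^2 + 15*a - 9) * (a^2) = a^5 - 7*a^4 + 15*a^3 - 9*a^2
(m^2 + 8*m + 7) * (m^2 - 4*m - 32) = m^4 + 4*m^3 - 57*m^2 - 284*m - 224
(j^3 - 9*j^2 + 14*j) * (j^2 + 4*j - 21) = j^5 - 5*j^4 - 43*j^3 + 245*j^2 - 294*j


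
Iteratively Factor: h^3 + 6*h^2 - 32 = (h + 4)*(h^2 + 2*h - 8) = (h + 4)^2*(h - 2)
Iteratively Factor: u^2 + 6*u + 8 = (u + 4)*(u + 2)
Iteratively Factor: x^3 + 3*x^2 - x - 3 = (x + 3)*(x^2 - 1) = (x - 1)*(x + 3)*(x + 1)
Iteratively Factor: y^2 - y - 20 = (y + 4)*(y - 5)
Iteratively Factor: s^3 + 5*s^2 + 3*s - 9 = (s + 3)*(s^2 + 2*s - 3) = (s + 3)^2*(s - 1)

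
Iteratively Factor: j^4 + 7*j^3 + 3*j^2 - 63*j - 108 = (j + 3)*(j^3 + 4*j^2 - 9*j - 36) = (j + 3)^2*(j^2 + j - 12) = (j + 3)^2*(j + 4)*(j - 3)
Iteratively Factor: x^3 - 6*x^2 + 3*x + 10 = (x - 5)*(x^2 - x - 2) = (x - 5)*(x + 1)*(x - 2)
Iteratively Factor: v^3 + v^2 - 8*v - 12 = (v + 2)*(v^2 - v - 6) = (v - 3)*(v + 2)*(v + 2)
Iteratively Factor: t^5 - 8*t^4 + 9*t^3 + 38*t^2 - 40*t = (t + 2)*(t^4 - 10*t^3 + 29*t^2 - 20*t) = (t - 4)*(t + 2)*(t^3 - 6*t^2 + 5*t) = (t - 4)*(t - 1)*(t + 2)*(t^2 - 5*t) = t*(t - 4)*(t - 1)*(t + 2)*(t - 5)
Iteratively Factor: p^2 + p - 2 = (p + 2)*(p - 1)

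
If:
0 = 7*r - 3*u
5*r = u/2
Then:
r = 0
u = 0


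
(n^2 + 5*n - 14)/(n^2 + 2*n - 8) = (n + 7)/(n + 4)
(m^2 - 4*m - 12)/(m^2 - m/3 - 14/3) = 3*(m - 6)/(3*m - 7)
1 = 1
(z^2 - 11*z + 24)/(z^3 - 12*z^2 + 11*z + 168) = (z - 3)/(z^2 - 4*z - 21)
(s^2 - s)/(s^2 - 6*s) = (s - 1)/(s - 6)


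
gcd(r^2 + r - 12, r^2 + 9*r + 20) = r + 4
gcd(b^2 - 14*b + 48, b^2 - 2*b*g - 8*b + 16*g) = b - 8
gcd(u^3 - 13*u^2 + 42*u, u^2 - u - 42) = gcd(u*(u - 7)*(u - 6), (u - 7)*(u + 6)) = u - 7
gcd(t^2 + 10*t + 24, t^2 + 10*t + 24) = t^2 + 10*t + 24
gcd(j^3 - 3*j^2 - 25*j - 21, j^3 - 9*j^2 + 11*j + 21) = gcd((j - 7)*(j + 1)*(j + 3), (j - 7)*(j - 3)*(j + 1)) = j^2 - 6*j - 7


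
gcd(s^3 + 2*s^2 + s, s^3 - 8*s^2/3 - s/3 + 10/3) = s + 1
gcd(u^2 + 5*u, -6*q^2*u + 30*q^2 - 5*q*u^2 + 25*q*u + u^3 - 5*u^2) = 1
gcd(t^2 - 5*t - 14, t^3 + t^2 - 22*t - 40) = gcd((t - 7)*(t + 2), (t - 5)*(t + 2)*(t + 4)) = t + 2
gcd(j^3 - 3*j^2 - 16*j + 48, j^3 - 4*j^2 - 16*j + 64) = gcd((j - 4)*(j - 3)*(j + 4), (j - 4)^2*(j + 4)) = j^2 - 16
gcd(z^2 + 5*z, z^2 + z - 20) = z + 5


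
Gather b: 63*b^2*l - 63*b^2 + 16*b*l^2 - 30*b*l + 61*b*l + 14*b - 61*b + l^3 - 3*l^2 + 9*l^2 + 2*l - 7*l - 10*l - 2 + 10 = b^2*(63*l - 63) + b*(16*l^2 + 31*l - 47) + l^3 + 6*l^2 - 15*l + 8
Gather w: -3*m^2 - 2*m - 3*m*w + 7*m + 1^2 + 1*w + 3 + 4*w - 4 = -3*m^2 + 5*m + w*(5 - 3*m)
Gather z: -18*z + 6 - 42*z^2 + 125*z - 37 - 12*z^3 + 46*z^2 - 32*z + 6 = -12*z^3 + 4*z^2 + 75*z - 25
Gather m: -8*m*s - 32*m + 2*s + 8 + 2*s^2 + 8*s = m*(-8*s - 32) + 2*s^2 + 10*s + 8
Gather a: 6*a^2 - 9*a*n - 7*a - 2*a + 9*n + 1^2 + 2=6*a^2 + a*(-9*n - 9) + 9*n + 3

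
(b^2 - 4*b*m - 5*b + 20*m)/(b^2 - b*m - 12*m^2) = (b - 5)/(b + 3*m)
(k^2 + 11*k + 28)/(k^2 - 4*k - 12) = (k^2 + 11*k + 28)/(k^2 - 4*k - 12)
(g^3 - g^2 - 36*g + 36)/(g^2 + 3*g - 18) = (g^2 - 7*g + 6)/(g - 3)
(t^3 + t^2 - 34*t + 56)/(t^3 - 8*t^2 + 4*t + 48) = (t^2 + 5*t - 14)/(t^2 - 4*t - 12)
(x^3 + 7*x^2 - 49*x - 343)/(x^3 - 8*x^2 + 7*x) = (x^2 + 14*x + 49)/(x*(x - 1))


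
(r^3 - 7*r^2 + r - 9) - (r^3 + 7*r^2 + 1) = -14*r^2 + r - 10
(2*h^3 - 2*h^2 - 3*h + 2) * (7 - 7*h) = -14*h^4 + 28*h^3 + 7*h^2 - 35*h + 14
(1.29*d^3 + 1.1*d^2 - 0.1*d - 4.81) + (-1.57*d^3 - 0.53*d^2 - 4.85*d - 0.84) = -0.28*d^3 + 0.57*d^2 - 4.95*d - 5.65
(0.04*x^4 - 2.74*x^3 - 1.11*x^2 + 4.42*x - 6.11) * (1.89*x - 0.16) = 0.0756*x^5 - 5.185*x^4 - 1.6595*x^3 + 8.5314*x^2 - 12.2551*x + 0.9776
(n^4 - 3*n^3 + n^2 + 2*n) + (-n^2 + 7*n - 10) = n^4 - 3*n^3 + 9*n - 10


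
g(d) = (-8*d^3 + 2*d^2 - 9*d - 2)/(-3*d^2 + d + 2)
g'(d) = (6*d - 1)*(-8*d^3 + 2*d^2 - 9*d - 2)/(-3*d^2 + d + 2)^2 + (-24*d^2 + 4*d - 9)/(-3*d^2 + d + 2)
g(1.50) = 11.69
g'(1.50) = -11.24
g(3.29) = 10.85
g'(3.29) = 1.93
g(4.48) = 13.43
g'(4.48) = 2.33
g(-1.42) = -6.90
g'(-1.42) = -0.47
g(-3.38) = -10.10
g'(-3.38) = 2.29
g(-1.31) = -7.00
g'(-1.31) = -1.48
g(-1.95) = -7.26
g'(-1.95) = 1.39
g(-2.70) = -8.61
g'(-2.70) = 2.07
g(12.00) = 32.65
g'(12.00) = 2.63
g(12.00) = 32.65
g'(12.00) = 2.63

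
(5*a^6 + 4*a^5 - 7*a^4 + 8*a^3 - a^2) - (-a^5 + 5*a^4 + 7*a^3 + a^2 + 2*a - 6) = 5*a^6 + 5*a^5 - 12*a^4 + a^3 - 2*a^2 - 2*a + 6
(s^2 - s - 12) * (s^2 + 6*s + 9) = s^4 + 5*s^3 - 9*s^2 - 81*s - 108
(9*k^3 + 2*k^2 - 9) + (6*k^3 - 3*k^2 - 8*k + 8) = 15*k^3 - k^2 - 8*k - 1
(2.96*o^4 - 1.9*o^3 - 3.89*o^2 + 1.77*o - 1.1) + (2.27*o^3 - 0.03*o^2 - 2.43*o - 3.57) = 2.96*o^4 + 0.37*o^3 - 3.92*o^2 - 0.66*o - 4.67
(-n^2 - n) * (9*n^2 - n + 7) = -9*n^4 - 8*n^3 - 6*n^2 - 7*n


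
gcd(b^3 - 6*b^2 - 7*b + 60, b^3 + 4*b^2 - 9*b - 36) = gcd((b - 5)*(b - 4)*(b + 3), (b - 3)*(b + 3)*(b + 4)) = b + 3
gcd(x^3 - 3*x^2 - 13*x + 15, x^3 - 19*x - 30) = x^2 - 2*x - 15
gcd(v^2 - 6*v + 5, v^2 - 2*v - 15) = v - 5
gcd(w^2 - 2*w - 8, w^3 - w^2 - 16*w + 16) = w - 4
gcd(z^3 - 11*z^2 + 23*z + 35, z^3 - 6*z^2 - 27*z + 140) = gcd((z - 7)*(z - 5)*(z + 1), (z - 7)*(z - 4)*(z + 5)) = z - 7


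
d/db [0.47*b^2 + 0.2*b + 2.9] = 0.94*b + 0.2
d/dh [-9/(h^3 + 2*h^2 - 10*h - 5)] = 9*(3*h^2 + 4*h - 10)/(h^3 + 2*h^2 - 10*h - 5)^2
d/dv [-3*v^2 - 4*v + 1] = -6*v - 4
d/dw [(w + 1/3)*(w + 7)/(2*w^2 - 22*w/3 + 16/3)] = (-99*w^2 + 6*w + 253)/(2*(9*w^4 - 66*w^3 + 169*w^2 - 176*w + 64))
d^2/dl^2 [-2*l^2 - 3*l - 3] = -4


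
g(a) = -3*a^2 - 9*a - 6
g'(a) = -6*a - 9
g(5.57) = -149.20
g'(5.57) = -42.42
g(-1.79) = 0.50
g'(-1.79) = 1.74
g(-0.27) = -3.79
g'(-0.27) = -7.38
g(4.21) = -97.06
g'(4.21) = -34.26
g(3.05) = -61.36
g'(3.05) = -27.30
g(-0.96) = -0.12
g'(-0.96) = -3.24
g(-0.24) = -4.01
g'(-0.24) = -7.56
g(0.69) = -13.64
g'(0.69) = -13.14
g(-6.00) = -60.00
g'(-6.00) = 27.00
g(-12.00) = -330.00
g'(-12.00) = 63.00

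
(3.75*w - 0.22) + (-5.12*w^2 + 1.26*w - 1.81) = -5.12*w^2 + 5.01*w - 2.03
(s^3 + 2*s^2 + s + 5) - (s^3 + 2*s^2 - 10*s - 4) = 11*s + 9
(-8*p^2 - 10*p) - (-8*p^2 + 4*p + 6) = -14*p - 6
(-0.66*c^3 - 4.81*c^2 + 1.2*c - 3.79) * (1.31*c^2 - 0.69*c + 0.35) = -0.8646*c^5 - 5.8457*c^4 + 4.6599*c^3 - 7.4764*c^2 + 3.0351*c - 1.3265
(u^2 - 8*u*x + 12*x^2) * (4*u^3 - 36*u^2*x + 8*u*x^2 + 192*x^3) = 4*u^5 - 68*u^4*x + 344*u^3*x^2 - 304*u^2*x^3 - 1440*u*x^4 + 2304*x^5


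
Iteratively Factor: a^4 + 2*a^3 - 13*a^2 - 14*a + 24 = (a - 1)*(a^3 + 3*a^2 - 10*a - 24) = (a - 1)*(a + 4)*(a^2 - a - 6) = (a - 1)*(a + 2)*(a + 4)*(a - 3)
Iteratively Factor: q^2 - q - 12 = (q + 3)*(q - 4)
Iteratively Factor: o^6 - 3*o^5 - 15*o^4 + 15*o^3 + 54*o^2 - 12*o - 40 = (o - 2)*(o^5 - o^4 - 17*o^3 - 19*o^2 + 16*o + 20) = (o - 2)*(o + 2)*(o^4 - 3*o^3 - 11*o^2 + 3*o + 10) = (o - 2)*(o - 1)*(o + 2)*(o^3 - 2*o^2 - 13*o - 10) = (o - 2)*(o - 1)*(o + 1)*(o + 2)*(o^2 - 3*o - 10) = (o - 5)*(o - 2)*(o - 1)*(o + 1)*(o + 2)*(o + 2)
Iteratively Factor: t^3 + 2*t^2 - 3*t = (t + 3)*(t^2 - t) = (t - 1)*(t + 3)*(t)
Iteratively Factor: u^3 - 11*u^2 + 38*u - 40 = (u - 5)*(u^2 - 6*u + 8) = (u - 5)*(u - 4)*(u - 2)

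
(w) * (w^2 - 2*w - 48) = w^3 - 2*w^2 - 48*w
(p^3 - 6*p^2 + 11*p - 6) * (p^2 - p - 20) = p^5 - 7*p^4 - 3*p^3 + 103*p^2 - 214*p + 120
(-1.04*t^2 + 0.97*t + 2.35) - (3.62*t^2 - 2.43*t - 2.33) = -4.66*t^2 + 3.4*t + 4.68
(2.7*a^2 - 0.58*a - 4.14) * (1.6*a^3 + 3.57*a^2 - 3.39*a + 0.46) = 4.32*a^5 + 8.711*a^4 - 17.8476*a^3 - 11.5716*a^2 + 13.7678*a - 1.9044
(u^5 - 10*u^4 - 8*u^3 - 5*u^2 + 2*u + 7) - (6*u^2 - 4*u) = u^5 - 10*u^4 - 8*u^3 - 11*u^2 + 6*u + 7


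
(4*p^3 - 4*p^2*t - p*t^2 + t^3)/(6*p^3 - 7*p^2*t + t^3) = (2*p + t)/(3*p + t)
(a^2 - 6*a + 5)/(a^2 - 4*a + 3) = (a - 5)/(a - 3)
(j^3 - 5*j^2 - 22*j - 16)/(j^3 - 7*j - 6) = (j - 8)/(j - 3)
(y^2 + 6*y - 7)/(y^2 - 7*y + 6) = (y + 7)/(y - 6)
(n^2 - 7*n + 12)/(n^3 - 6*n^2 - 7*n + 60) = (n - 3)/(n^2 - 2*n - 15)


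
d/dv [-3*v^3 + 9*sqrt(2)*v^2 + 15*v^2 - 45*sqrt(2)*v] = -9*v^2 + 18*sqrt(2)*v + 30*v - 45*sqrt(2)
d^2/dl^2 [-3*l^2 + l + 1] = -6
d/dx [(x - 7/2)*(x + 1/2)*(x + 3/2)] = 3*x^2 - 3*x - 25/4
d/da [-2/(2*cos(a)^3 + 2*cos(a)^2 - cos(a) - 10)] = 8*(-6*cos(a)^2 - 4*cos(a) + 1)*sin(a)/(-4*sin(a)^2 + cos(a) + cos(3*a) - 16)^2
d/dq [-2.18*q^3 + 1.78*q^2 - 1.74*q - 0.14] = -6.54*q^2 + 3.56*q - 1.74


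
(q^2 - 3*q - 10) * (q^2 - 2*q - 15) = q^4 - 5*q^3 - 19*q^2 + 65*q + 150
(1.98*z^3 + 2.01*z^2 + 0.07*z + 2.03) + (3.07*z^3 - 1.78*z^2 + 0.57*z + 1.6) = 5.05*z^3 + 0.23*z^2 + 0.64*z + 3.63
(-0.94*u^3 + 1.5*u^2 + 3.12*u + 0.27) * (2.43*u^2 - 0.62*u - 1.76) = -2.2842*u^5 + 4.2278*u^4 + 8.306*u^3 - 3.9183*u^2 - 5.6586*u - 0.4752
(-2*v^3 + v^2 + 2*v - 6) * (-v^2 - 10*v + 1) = 2*v^5 + 19*v^4 - 14*v^3 - 13*v^2 + 62*v - 6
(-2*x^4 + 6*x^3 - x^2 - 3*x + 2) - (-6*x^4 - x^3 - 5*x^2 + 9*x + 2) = 4*x^4 + 7*x^3 + 4*x^2 - 12*x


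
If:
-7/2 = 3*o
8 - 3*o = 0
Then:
No Solution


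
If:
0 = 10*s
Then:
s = 0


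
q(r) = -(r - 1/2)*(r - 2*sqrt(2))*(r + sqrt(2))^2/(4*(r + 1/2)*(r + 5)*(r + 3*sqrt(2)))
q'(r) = (r - 1/2)*(r - 2*sqrt(2))*(r + sqrt(2))^2/(4*(r + 1/2)*(r + 5)*(r + 3*sqrt(2))^2) - (r - 1/2)*(r - 2*sqrt(2))*(2*r + 2*sqrt(2))/(4*(r + 1/2)*(r + 5)*(r + 3*sqrt(2))) - (r - 1/2)*(r + sqrt(2))^2/(4*(r + 1/2)*(r + 5)*(r + 3*sqrt(2))) + (r - 1/2)*(r - 2*sqrt(2))*(r + sqrt(2))^2/(4*(r + 1/2)*(r + 5)^2*(r + 3*sqrt(2))) + (r - 1/2)*(r - 2*sqrt(2))*(r + sqrt(2))^2/(4*(r + 1/2)^2*(r + 5)*(r + 3*sqrt(2))) - (r - 2*sqrt(2))*(r + sqrt(2))^2/(4*(r + 1/2)*(r + 5)*(r + 3*sqrt(2)))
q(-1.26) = 0.01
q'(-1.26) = 0.06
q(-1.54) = 0.00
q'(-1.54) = -0.06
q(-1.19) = 0.01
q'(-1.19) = 0.10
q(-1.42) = 0.00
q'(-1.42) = 0.00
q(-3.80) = 23.14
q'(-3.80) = -92.81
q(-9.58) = 9.39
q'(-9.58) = 0.86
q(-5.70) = 45.77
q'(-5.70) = 71.49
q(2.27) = 0.03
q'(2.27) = -0.03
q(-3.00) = 2.06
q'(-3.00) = -5.41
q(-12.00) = 8.32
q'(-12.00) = 0.19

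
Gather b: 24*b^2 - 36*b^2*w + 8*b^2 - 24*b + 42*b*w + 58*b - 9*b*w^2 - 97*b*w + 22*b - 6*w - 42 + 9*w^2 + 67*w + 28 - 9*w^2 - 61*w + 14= b^2*(32 - 36*w) + b*(-9*w^2 - 55*w + 56)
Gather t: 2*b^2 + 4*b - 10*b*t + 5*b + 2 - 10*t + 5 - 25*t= 2*b^2 + 9*b + t*(-10*b - 35) + 7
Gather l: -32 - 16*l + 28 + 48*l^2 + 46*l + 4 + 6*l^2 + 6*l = 54*l^2 + 36*l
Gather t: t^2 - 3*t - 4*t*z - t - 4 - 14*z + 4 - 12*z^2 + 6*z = t^2 + t*(-4*z - 4) - 12*z^2 - 8*z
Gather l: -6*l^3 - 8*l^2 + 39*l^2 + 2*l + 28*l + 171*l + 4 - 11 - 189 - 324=-6*l^3 + 31*l^2 + 201*l - 520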